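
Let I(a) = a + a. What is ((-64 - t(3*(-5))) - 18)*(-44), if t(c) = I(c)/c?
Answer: 3696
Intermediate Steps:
I(a) = 2*a
t(c) = 2 (t(c) = (2*c)/c = 2)
((-64 - t(3*(-5))) - 18)*(-44) = ((-64 - 1*2) - 18)*(-44) = ((-64 - 2) - 18)*(-44) = (-66 - 18)*(-44) = -84*(-44) = 3696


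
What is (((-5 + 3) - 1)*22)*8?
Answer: -528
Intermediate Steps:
(((-5 + 3) - 1)*22)*8 = ((-2 - 1)*22)*8 = -3*22*8 = -66*8 = -528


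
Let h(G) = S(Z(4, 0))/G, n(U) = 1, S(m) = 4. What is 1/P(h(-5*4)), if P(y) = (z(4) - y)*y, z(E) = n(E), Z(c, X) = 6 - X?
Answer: -25/6 ≈ -4.1667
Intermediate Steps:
z(E) = 1
h(G) = 4/G
P(y) = y*(1 - y) (P(y) = (1 - y)*y = y*(1 - y))
1/P(h(-5*4)) = 1/((4/((-5*4)))*(1 - 4/((-5*4)))) = 1/((4/(-20))*(1 - 4/(-20))) = 1/((4*(-1/20))*(1 - 4*(-1)/20)) = 1/(-(1 - 1*(-⅕))/5) = 1/(-(1 + ⅕)/5) = 1/(-⅕*6/5) = 1/(-6/25) = -25/6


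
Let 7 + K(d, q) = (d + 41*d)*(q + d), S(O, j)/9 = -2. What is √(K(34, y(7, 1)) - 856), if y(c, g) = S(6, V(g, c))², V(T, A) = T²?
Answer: √510361 ≈ 714.40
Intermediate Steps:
S(O, j) = -18 (S(O, j) = 9*(-2) = -18)
y(c, g) = 324 (y(c, g) = (-18)² = 324)
K(d, q) = -7 + 42*d*(d + q) (K(d, q) = -7 + (d + 41*d)*(q + d) = -7 + (42*d)*(d + q) = -7 + 42*d*(d + q))
√(K(34, y(7, 1)) - 856) = √((-7 + 42*34² + 42*34*324) - 856) = √((-7 + 42*1156 + 462672) - 856) = √((-7 + 48552 + 462672) - 856) = √(511217 - 856) = √510361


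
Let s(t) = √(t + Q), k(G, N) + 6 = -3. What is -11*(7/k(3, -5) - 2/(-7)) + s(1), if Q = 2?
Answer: 341/63 + √3 ≈ 7.1448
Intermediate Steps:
k(G, N) = -9 (k(G, N) = -6 - 3 = -9)
s(t) = √(2 + t) (s(t) = √(t + 2) = √(2 + t))
-11*(7/k(3, -5) - 2/(-7)) + s(1) = -11*(7/(-9) - 2/(-7)) + √(2 + 1) = -11*(7*(-⅑) - 2*(-⅐)) + √3 = -11*(-7/9 + 2/7) + √3 = -11*(-31/63) + √3 = 341/63 + √3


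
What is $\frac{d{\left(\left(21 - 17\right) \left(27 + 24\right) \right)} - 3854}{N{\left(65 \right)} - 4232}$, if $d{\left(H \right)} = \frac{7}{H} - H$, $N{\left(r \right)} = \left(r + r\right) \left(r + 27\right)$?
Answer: $- \frac{827825}{1576512} \approx -0.5251$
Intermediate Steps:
$N{\left(r \right)} = 2 r \left(27 + r\right)$
$d{\left(H \right)} = - H + \frac{7}{H}$
$\frac{d{\left(\left(21 - 17\right) \left(27 + 24\right) \right)} - 3854}{N{\left(65 \right)} - 4232} = \frac{\left(- \left(21 - 17\right) \left(27 + 24\right) + \frac{7}{\left(21 - 17\right) \left(27 + 24\right)}\right) - 3854}{2 \cdot 65 \left(27 + 65\right) - 4232} = \frac{\left(- 4 \cdot 51 + \frac{7}{4 \cdot 51}\right) - 3854}{2 \cdot 65 \cdot 92 - 4232} = \frac{\left(\left(-1\right) 204 + \frac{7}{204}\right) - 3854}{11960 - 4232} = \frac{\left(-204 + 7 \cdot \frac{1}{204}\right) - 3854}{7728} = \left(\left(-204 + \frac{7}{204}\right) - 3854\right) \frac{1}{7728} = \left(- \frac{41609}{204} - 3854\right) \frac{1}{7728} = \left(- \frac{827825}{204}\right) \frac{1}{7728} = - \frac{827825}{1576512}$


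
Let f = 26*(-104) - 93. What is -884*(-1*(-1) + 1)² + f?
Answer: -6333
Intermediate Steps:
f = -2797 (f = -2704 - 93 = -2797)
-884*(-1*(-1) + 1)² + f = -884*(-1*(-1) + 1)² - 2797 = -884*(1 + 1)² - 2797 = -884*2² - 2797 = -884*4 - 2797 = -3536 - 2797 = -6333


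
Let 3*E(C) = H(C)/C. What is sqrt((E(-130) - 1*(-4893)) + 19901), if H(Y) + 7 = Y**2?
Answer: sqrt(418286570)/130 ≈ 157.32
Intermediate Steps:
H(Y) = -7 + Y**2
E(C) = (-7 + C**2)/(3*C) (E(C) = ((-7 + C**2)/C)/3 = (-7 + C**2)/(3*C))
sqrt((E(-130) - 1*(-4893)) + 19901) = sqrt(((1/3)*(-7 + (-130)**2)/(-130) - 1*(-4893)) + 19901) = sqrt(((1/3)*(-1/130)*(-7 + 16900) + 4893) + 19901) = sqrt(((1/3)*(-1/130)*16893 + 4893) + 19901) = sqrt((-5631/130 + 4893) + 19901) = sqrt(630459/130 + 19901) = sqrt(3217589/130) = sqrt(418286570)/130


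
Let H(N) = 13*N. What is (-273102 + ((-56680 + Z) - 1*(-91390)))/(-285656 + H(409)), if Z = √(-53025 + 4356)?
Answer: 238392/280339 - I*√48669/280339 ≈ 0.85037 - 0.00078694*I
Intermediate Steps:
Z = I*√48669 (Z = √(-48669) = I*√48669 ≈ 220.61*I)
(-273102 + ((-56680 + Z) - 1*(-91390)))/(-285656 + H(409)) = (-273102 + ((-56680 + I*√48669) - 1*(-91390)))/(-285656 + 13*409) = (-273102 + ((-56680 + I*√48669) + 91390))/(-285656 + 5317) = (-273102 + (34710 + I*√48669))/(-280339) = (-238392 + I*√48669)*(-1/280339) = 238392/280339 - I*√48669/280339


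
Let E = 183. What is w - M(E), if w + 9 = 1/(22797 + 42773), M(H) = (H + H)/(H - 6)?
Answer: -42817151/3868630 ≈ -11.068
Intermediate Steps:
M(H) = 2*H/(-6 + H) (M(H) = (2*H)/(-6 + H) = 2*H/(-6 + H))
w = -590129/65570 (w = -9 + 1/(22797 + 42773) = -9 + 1/65570 = -590129/65570 ≈ -9.0000)
w - M(E) = -590129/65570 - 2*183/(-6 + 183) = -590129/65570 - 2*183/177 = -590129/65570 - 1*122/59 = -590129/65570 - 122/59 = -42817151/3868630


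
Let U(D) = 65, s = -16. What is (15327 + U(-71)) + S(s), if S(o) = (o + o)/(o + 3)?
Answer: 200128/13 ≈ 15394.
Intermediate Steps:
S(o) = 2*o/(3 + o) (S(o) = (2*o)/(3 + o) = 2*o/(3 + o))
(15327 + U(-71)) + S(s) = (15327 + 65) + 2*(-16)/(3 - 16) = 15392 + 2*(-16)/(-13) = 15392 + 2*(-16)*(-1/13) = 15392 + 32/13 = 200128/13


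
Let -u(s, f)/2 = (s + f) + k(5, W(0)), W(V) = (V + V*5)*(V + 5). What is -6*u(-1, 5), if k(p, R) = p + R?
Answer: 108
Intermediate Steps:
W(V) = 6*V*(5 + V) (W(V) = (V + 5*V)*(5 + V) = (6*V)*(5 + V) = 6*V*(5 + V))
k(p, R) = R + p
u(s, f) = -10 - 2*f - 2*s (u(s, f) = -2*((s + f) + (6*0*(5 + 0) + 5)) = -2*((f + s) + (6*0*5 + 5)) = -2*((f + s) + (0 + 5)) = -2*((f + s) + 5) = -2*(5 + f + s) = -10 - 2*f - 2*s)
-6*u(-1, 5) = -6*(-10 - 2*5 - 2*(-1)) = -6*(-10 - 10 + 2) = -6*(-18) = 108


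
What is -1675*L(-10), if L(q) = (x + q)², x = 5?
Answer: -41875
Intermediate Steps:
L(q) = (5 + q)²
-1675*L(-10) = -1675*(5 - 10)² = -1675*(-5)² = -1675*25 = -41875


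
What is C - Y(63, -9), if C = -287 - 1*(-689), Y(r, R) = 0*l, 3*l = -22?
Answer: 402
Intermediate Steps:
l = -22/3 (l = (⅓)*(-22) = -22/3 ≈ -7.3333)
Y(r, R) = 0 (Y(r, R) = 0*(-22/3) = 0)
C = 402 (C = -287 + 689 = 402)
C - Y(63, -9) = 402 - 1*0 = 402 + 0 = 402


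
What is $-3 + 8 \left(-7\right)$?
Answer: $-59$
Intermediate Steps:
$-3 + 8 \left(-7\right) = -3 - 56 = -59$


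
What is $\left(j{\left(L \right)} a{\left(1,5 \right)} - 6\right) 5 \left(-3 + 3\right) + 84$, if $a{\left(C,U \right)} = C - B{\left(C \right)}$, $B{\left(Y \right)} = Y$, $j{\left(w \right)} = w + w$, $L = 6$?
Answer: $84$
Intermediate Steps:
$j{\left(w \right)} = 2 w$
$a{\left(C,U \right)} = 0$ ($a{\left(C,U \right)} = C - C = 0$)
$\left(j{\left(L \right)} a{\left(1,5 \right)} - 6\right) 5 \left(-3 + 3\right) + 84 = \left(2 \cdot 6 \cdot 0 - 6\right) 5 \left(-3 + 3\right) + 84 = \left(12 \cdot 0 - 6\right) 5 \cdot 0 + 84 = \left(0 - 6\right) 0 + 84 = \left(-6\right) 0 + 84 = 0 + 84 = 84$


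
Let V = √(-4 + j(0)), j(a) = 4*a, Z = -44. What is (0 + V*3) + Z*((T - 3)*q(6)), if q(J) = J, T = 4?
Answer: -264 + 6*I ≈ -264.0 + 6.0*I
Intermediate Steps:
V = 2*I (V = √(-4 + 4*0) = √(-4 + 0) = √(-4) = 2*I ≈ 2.0*I)
(0 + V*3) + Z*((T - 3)*q(6)) = (0 + (2*I)*3) - 44*(4 - 3)*6 = (0 + 6*I) - 44*6 = 6*I - 44*6 = 6*I - 264 = -264 + 6*I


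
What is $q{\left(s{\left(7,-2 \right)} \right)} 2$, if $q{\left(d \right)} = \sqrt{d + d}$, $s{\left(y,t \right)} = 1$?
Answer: $2 \sqrt{2} \approx 2.8284$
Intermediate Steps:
$q{\left(d \right)} = \sqrt{2} \sqrt{d}$ ($q{\left(d \right)} = \sqrt{2 d} = \sqrt{2} \sqrt{d}$)
$q{\left(s{\left(7,-2 \right)} \right)} 2 = \sqrt{2} \sqrt{1} \cdot 2 = \sqrt{2} \cdot 1 \cdot 2 = \sqrt{2} \cdot 2 = 2 \sqrt{2}$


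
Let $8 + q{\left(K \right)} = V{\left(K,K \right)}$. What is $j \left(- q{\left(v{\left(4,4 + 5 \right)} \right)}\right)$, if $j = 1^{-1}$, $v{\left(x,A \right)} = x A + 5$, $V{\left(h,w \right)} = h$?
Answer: $-33$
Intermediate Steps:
$v{\left(x,A \right)} = 5 + A x$ ($v{\left(x,A \right)} = A x + 5 = 5 + A x$)
$q{\left(K \right)} = -8 + K$
$j = 1$
$j \left(- q{\left(v{\left(4,4 + 5 \right)} \right)}\right) = 1 \left(- (-8 + \left(5 + \left(4 + 5\right) 4\right))\right) = 1 \left(- (-8 + \left(5 + 9 \cdot 4\right))\right) = 1 \left(- (-8 + \left(5 + 36\right))\right) = 1 \left(- (-8 + 41)\right) = 1 \left(\left(-1\right) 33\right) = 1 \left(-33\right) = -33$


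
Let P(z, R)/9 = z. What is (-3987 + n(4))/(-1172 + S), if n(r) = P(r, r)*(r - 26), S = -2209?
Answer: 1593/1127 ≈ 1.4135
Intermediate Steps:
P(z, R) = 9*z
n(r) = 9*r*(-26 + r) (n(r) = (9*r)*(r - 26) = (9*r)*(-26 + r) = 9*r*(-26 + r))
(-3987 + n(4))/(-1172 + S) = (-3987 + 9*4*(-26 + 4))/(-1172 - 2209) = (-3987 + 9*4*(-22))/(-3381) = (-3987 - 792)*(-1/3381) = -4779*(-1/3381) = 1593/1127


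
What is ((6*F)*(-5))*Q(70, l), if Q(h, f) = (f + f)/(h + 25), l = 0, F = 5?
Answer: 0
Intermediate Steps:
Q(h, f) = 2*f/(25 + h) (Q(h, f) = (2*f)/(25 + h) = 2*f/(25 + h))
((6*F)*(-5))*Q(70, l) = ((6*5)*(-5))*(2*0/(25 + 70)) = (30*(-5))*(2*0/95) = -300*0/95 = -150*0 = 0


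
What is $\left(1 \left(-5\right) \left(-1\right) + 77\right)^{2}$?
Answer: $6724$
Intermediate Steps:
$\left(1 \left(-5\right) \left(-1\right) + 77\right)^{2} = \left(\left(-5\right) \left(-1\right) + 77\right)^{2} = \left(5 + 77\right)^{2} = 82^{2} = 6724$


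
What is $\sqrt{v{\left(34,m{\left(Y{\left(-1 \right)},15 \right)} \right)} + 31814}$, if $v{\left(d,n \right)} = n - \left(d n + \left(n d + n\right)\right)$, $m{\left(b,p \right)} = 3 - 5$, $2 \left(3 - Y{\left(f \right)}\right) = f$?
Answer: $15 \sqrt{142} \approx 178.75$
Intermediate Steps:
$Y{\left(f \right)} = 3 - \frac{f}{2}$
$m{\left(b,p \right)} = -2$
$v{\left(d,n \right)} = - 2 d n$ ($v{\left(d,n \right)} = n - \left(d n + \left(d n + n\right)\right) = n - \left(d n + \left(n + d n\right)\right) = n - \left(n + 2 d n\right) = - 2 d n$)
$\sqrt{v{\left(34,m{\left(Y{\left(-1 \right)},15 \right)} \right)} + 31814} = \sqrt{\left(-2\right) 34 \left(-2\right) + 31814} = \sqrt{136 + 31814} = \sqrt{31950} = 15 \sqrt{142}$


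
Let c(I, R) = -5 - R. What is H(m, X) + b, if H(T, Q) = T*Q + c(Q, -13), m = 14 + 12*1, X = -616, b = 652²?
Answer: 409096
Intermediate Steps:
b = 425104
m = 26 (m = 14 + 12 = 26)
H(T, Q) = 8 + Q*T (H(T, Q) = T*Q + (-5 - 1*(-13)) = Q*T + (-5 + 13) = Q*T + 8 = 8 + Q*T)
H(m, X) + b = (8 - 616*26) + 425104 = (8 - 16016) + 425104 = -16008 + 425104 = 409096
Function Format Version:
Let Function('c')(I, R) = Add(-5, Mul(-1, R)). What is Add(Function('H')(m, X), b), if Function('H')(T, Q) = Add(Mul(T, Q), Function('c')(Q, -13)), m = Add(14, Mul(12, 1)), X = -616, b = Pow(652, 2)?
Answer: 409096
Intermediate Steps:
b = 425104
m = 26 (m = Add(14, 12) = 26)
Function('H')(T, Q) = Add(8, Mul(Q, T)) (Function('H')(T, Q) = Add(Mul(T, Q), Add(-5, Mul(-1, -13))) = Add(Mul(Q, T), Add(-5, 13)) = Add(Mul(Q, T), 8) = Add(8, Mul(Q, T)))
Add(Function('H')(m, X), b) = Add(Add(8, Mul(-616, 26)), 425104) = Add(Add(8, -16016), 425104) = Add(-16008, 425104) = 409096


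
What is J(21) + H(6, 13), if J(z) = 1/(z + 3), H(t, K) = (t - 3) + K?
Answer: 385/24 ≈ 16.042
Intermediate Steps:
H(t, K) = -3 + K + t (H(t, K) = (-3 + t) + K = -3 + K + t)
J(z) = 1/(3 + z)
J(21) + H(6, 13) = 1/(3 + 21) + (-3 + 13 + 6) = 1/24 + 16 = 385/24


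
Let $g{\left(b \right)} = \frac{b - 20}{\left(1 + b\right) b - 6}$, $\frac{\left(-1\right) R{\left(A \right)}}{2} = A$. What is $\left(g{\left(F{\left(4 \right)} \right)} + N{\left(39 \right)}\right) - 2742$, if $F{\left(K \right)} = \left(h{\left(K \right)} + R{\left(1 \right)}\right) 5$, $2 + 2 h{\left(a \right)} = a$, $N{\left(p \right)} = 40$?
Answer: $- \frac{37853}{14} \approx -2703.8$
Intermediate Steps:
$h{\left(a \right)} = -1 + \frac{a}{2}$
$R{\left(A \right)} = - 2 A$
$F{\left(K \right)} = -15 + \frac{5 K}{2}$ ($F{\left(K \right)} = \left(\left(-1 + \frac{K}{2}\right) - 2\right) 5 = \left(-3 + \frac{K}{2}\right) 5 = -15 + \frac{5 K}{2}$)
$g{\left(b \right)} = \frac{-20 + b}{-6 + b \left(1 + b\right)}$ ($g{\left(b \right)} = \frac{-20 + b}{b \left(1 + b\right) - 6} = \frac{-20 + b}{-6 + b \left(1 + b\right)}$)
$\left(g{\left(F{\left(4 \right)} \right)} + N{\left(39 \right)}\right) - 2742 = \left(\frac{-20 + \left(-15 + \frac{5}{2} \cdot 4\right)}{-6 + \left(-15 + \frac{5}{2} \cdot 4\right) + \left(-15 + \frac{5}{2} \cdot 4\right)^{2}} + 40\right) - 2742 = \left(\frac{-20 + \left(-15 + 10\right)}{-6 + \left(-15 + 10\right) + \left(-15 + 10\right)^{2}} + 40\right) - 2742 = \left(\frac{-20 - 5}{-6 - 5 + \left(-5\right)^{2}} + 40\right) - 2742 = \left(\frac{1}{-6 - 5 + 25} \left(-25\right) + 40\right) - 2742 = \left(\frac{1}{14} \left(-25\right) + 40\right) - 2742 = \left(- \frac{25}{14} + 40\right) - 2742 = \frac{535}{14} - 2742 = - \frac{37853}{14}$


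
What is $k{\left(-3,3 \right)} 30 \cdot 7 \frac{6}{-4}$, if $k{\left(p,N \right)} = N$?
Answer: $-945$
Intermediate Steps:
$k{\left(-3,3 \right)} 30 \cdot 7 \frac{6}{-4} = 3 \cdot 30 \cdot 7 \frac{6}{-4} = 90 \cdot 7 \cdot 6 \left(- \frac{1}{4}\right) = 90 \cdot 7 \left(- \frac{3}{2}\right) = 90 \left(- \frac{21}{2}\right) = -945$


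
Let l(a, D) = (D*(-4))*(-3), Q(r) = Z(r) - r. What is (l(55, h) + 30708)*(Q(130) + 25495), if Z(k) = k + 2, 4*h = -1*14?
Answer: 781891002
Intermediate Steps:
h = -7/2 (h = (-1*14)/4 = (¼)*(-14) = -7/2 ≈ -3.5000)
Z(k) = 2 + k
Q(r) = 2 (Q(r) = (2 + r) - r = 2)
l(a, D) = 12*D (l(a, D) = -4*D*(-3) = 12*D)
(l(55, h) + 30708)*(Q(130) + 25495) = (12*(-7/2) + 30708)*(2 + 25495) = (-42 + 30708)*25497 = 30666*25497 = 781891002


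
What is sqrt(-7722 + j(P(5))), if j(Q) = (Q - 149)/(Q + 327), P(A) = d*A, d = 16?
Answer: I*sqrt(1279169661)/407 ≈ 87.876*I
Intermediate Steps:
P(A) = 16*A
j(Q) = (-149 + Q)/(327 + Q)
sqrt(-7722 + j(P(5))) = sqrt(-7722 + (-149 + 16*5)/(327 + 16*5)) = sqrt(-7722 + (-149 + 80)/(327 + 80)) = sqrt(-7722 - 69/407) = sqrt(-3142923/407) = I*sqrt(1279169661)/407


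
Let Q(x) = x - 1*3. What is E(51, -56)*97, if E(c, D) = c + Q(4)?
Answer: 5044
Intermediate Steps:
Q(x) = -3 + x (Q(x) = x - 3 = -3 + x)
E(c, D) = 1 + c (E(c, D) = c + (-3 + 4) = c + 1 = 1 + c)
E(51, -56)*97 = (1 + 51)*97 = 52*97 = 5044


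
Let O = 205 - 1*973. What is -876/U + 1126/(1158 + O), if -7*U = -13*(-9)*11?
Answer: 5471/715 ≈ 7.6517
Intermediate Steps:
O = -768 (O = 205 - 973 = -768)
U = -1287/7 (U = -(-13*(-9))*11/7 = -117*11/7 = -⅐*1287 = -1287/7 ≈ -183.86)
-876/U + 1126/(1158 + O) = -876/(-1287/7) + 1126/(1158 - 768) = -876*(-7/1287) + 1126/390 = 2044/429 + 1126*(1/390) = 2044/429 + 563/195 = 5471/715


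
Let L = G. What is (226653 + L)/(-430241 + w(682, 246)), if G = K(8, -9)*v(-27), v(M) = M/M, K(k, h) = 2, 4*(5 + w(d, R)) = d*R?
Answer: -226655/388303 ≈ -0.58371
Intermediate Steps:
w(d, R) = -5 + R*d/4 (w(d, R) = -5 + (d*R)/4 = -5 + (R*d)/4 = -5 + R*d/4)
v(M) = 1
G = 2 (G = 2*1 = 2)
L = 2
(226653 + L)/(-430241 + w(682, 246)) = (226653 + 2)/(-430241 + (-5 + (¼)*246*682)) = 226655/(-430241 + (-5 + 41943)) = 226655/(-430241 + 41938) = 226655/(-388303) = 226655*(-1/388303) = -226655/388303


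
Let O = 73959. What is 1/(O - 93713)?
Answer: -1/19754 ≈ -5.0623e-5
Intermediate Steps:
1/(O - 93713) = 1/(73959 - 93713) = 1/(-19754) = -1/19754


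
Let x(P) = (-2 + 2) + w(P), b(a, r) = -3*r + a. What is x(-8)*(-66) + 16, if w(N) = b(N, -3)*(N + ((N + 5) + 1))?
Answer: 676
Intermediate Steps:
b(a, r) = a - 3*r
w(N) = (6 + 2*N)*(9 + N) (w(N) = (N - 3*(-3))*(N + ((N + 5) + 1)) = (N + 9)*(N + ((5 + N) + 1)) = (9 + N)*(N + (6 + N)) = (9 + N)*(6 + 2*N) = (6 + 2*N)*(9 + N))
x(P) = 2*(3 + P)*(9 + P) (x(P) = (-2 + 2) + 2*(3 + P)*(9 + P) = 0 + 2*(3 + P)*(9 + P) = 2*(3 + P)*(9 + P))
x(-8)*(-66) + 16 = (2*(3 - 8)*(9 - 8))*(-66) + 16 = (2*(-5)*1)*(-66) + 16 = -10*(-66) + 16 = 660 + 16 = 676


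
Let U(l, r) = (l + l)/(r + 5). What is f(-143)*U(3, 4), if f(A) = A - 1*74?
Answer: -434/3 ≈ -144.67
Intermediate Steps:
U(l, r) = 2*l/(5 + r) (U(l, r) = (2*l)/(5 + r) = 2*l/(5 + r))
f(A) = -74 + A (f(A) = A - 74 = -74 + A)
f(-143)*U(3, 4) = (-74 - 143)*(2*3/(5 + 4)) = -434*3/9 = -217*⅔ = -434/3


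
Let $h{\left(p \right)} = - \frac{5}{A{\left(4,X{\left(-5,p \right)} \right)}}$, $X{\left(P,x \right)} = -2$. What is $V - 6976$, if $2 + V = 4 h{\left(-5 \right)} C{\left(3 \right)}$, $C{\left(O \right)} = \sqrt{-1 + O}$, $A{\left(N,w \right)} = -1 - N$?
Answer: $-6978 + 4 \sqrt{2} \approx -6972.3$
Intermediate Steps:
$h{\left(p \right)} = 1$ ($h{\left(p \right)} = - \frac{5}{-1 - 4} = - \frac{5}{-5} = \left(-5\right) \left(- \frac{1}{5}\right) = 1$)
$V = -2 + 4 \sqrt{2}$ ($V = -2 + 4 \cdot 1 \sqrt{-1 + 3} = -2 + 4 \sqrt{2} \approx 3.6569$)
$V - 6976 = \left(-2 + 4 \sqrt{2}\right) - 6976 = -6978 + 4 \sqrt{2}$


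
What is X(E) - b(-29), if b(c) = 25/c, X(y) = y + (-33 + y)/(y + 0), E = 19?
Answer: 10538/551 ≈ 19.125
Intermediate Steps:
X(y) = y + (-33 + y)/y
X(E) - b(-29) = (1 + 19 - 33/19) - 25/(-29) = (1 + 19 - 33*1/19) - 25*(-1)/29 = (1 + 19 - 33/19) - 1*(-25/29) = 347/19 + 25/29 = 10538/551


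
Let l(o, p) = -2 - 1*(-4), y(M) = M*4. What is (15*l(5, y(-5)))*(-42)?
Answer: -1260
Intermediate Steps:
y(M) = 4*M
l(o, p) = 2 (l(o, p) = -2 + 4 = 2)
(15*l(5, y(-5)))*(-42) = (15*2)*(-42) = 30*(-42) = -1260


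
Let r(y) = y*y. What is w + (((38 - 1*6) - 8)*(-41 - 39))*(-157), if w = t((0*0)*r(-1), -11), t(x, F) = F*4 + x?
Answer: 301396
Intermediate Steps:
r(y) = y**2
t(x, F) = x + 4*F (t(x, F) = 4*F + x = x + 4*F)
w = -44 (w = (0*0)*(-1)**2 + 4*(-11) = 0*1 - 44 = 0 - 44 = -44)
w + (((38 - 1*6) - 8)*(-41 - 39))*(-157) = -44 + (((38 - 1*6) - 8)*(-41 - 39))*(-157) = -44 + (((38 - 6) - 8)*(-80))*(-157) = -44 + ((32 - 8)*(-80))*(-157) = -44 + (24*(-80))*(-157) = -44 - 1920*(-157) = -44 + 301440 = 301396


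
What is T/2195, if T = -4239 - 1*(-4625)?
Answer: 386/2195 ≈ 0.17585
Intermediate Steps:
T = 386 (T = -4239 + 4625 = 386)
T/2195 = 386/2195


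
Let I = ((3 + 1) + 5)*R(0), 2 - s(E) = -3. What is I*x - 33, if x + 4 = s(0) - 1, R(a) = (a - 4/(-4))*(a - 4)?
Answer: -33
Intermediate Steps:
s(E) = 5 (s(E) = 2 - 1*(-3) = 2 + 3 = 5)
R(a) = (1 + a)*(-4 + a) (R(a) = (a - 4*(-¼))*(-4 + a) = (a + 1)*(-4 + a) = (1 + a)*(-4 + a))
x = 0 (x = -4 + (5 - 1) = -4 + 4 = 0)
I = -36 (I = ((3 + 1) + 5)*(-4 + 0² - 3*0) = (4 + 5)*(-4 + 0 + 0) = 9*(-4) = -36)
I*x - 33 = -36*0 - 33 = 0 - 33 = -33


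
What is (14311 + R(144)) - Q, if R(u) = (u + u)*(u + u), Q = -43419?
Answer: 140674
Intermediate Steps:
R(u) = 4*u² (R(u) = (2*u)*(2*u) = 4*u²)
(14311 + R(144)) - Q = (14311 + 4*144²) - 1*(-43419) = (14311 + 4*20736) + 43419 = (14311 + 82944) + 43419 = 97255 + 43419 = 140674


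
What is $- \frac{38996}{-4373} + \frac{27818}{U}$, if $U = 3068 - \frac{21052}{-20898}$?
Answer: $\frac{1260813566477}{70116808817} \approx 17.982$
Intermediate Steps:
$U = \frac{32068058}{10449}$ ($U = 3068 - 21052 \left(- \frac{1}{20898}\right) = 3068 - - \frac{10526}{10449} = 3068 + \frac{10526}{10449} = \frac{32068058}{10449} \approx 3069.0$)
$- \frac{38996}{-4373} + \frac{27818}{U} = - \frac{38996}{-4373} + \frac{27818}{\frac{32068058}{10449}} = \left(-38996\right) \left(- \frac{1}{4373}\right) + 27818 \cdot \frac{10449}{32068058} = \frac{38996}{4373} + \frac{145335141}{16034029} = \frac{1260813566477}{70116808817}$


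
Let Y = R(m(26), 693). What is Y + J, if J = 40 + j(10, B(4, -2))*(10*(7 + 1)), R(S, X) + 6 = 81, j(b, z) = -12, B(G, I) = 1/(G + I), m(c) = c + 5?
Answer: -845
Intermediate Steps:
m(c) = 5 + c
R(S, X) = 75 (R(S, X) = -6 + 81 = 75)
Y = 75
J = -920 (J = 40 - 120*(7 + 1) = 40 - 120*8 = 40 - 12*80 = 40 - 960 = -920)
Y + J = 75 - 920 = -845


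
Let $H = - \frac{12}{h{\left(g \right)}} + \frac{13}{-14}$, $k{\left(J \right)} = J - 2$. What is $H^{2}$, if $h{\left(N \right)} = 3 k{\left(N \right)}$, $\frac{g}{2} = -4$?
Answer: $\frac{1369}{4900} \approx 0.27939$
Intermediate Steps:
$g = -8$ ($g = 2 \left(-4\right) = -8$)
$k{\left(J \right)} = -2 + J$ ($k{\left(J \right)} = J - 2 = -2 + J$)
$h{\left(N \right)} = -6 + 3 N$ ($h{\left(N \right)} = 3 \left(-2 + N\right) = -6 + 3 N$)
$H = - \frac{37}{70}$ ($H = - \frac{12}{-6 + 3 \left(-8\right)} + \frac{13}{-14} = - \frac{12}{-6 - 24} + 13 \left(- \frac{1}{14}\right) = - \frac{12}{-30} - \frac{13}{14} = \left(-12\right) \left(- \frac{1}{30}\right) - \frac{13}{14} = \frac{2}{5} - \frac{13}{14} = - \frac{37}{70} \approx -0.52857$)
$H^{2} = \left(- \frac{37}{70}\right)^{2} = \frac{1369}{4900}$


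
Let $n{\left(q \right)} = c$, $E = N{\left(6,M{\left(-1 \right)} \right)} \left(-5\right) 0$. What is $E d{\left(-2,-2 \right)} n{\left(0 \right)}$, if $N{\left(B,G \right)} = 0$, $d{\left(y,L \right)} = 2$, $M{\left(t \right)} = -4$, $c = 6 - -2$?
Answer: $0$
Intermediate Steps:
$c = 8$ ($c = 6 + 2 = 8$)
$E = 0$ ($E = 0 \left(-5\right) 0 = 0 \cdot 0 = 0$)
$n{\left(q \right)} = 8$
$E d{\left(-2,-2 \right)} n{\left(0 \right)} = 0 \cdot 2 \cdot 8 = 0 \cdot 8 = 0$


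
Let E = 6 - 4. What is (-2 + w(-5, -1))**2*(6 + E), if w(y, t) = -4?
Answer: 288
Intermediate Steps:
E = 2
(-2 + w(-5, -1))**2*(6 + E) = (-2 - 4)**2*(6 + 2) = (-6)**2*8 = 36*8 = 288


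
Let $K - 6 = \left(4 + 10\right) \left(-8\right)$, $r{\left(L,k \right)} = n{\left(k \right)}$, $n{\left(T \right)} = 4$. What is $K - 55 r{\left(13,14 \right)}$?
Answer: $-326$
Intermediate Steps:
$r{\left(L,k \right)} = 4$
$K = -106$ ($K = 6 + \left(4 + 10\right) \left(-8\right) = 6 + 14 \left(-8\right) = 6 - 112 = -106$)
$K - 55 r{\left(13,14 \right)} = -106 - 220 = -326$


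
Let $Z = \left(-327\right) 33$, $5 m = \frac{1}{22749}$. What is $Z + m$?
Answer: $- \frac{1227422294}{113745} \approx -10791.0$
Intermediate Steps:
$m = \frac{1}{113745}$ ($m = \frac{1}{5 \cdot 22749} = \frac{1}{5} \cdot \frac{1}{22749} = \frac{1}{113745} \approx 8.7916 \cdot 10^{-6}$)
$Z = -10791$
$Z + m = -10791 + \frac{1}{113745} = - \frac{1227422294}{113745}$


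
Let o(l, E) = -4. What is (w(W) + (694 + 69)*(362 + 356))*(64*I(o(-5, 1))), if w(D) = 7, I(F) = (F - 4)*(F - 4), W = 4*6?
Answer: 2243956736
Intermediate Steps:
W = 24
I(F) = (-4 + F)**2 (I(F) = (-4 + F)*(-4 + F) = (-4 + F)**2)
(w(W) + (694 + 69)*(362 + 356))*(64*I(o(-5, 1))) = (7 + (694 + 69)*(362 + 356))*(64*(-4 - 4)**2) = (7 + 763*718)*(64*(-8)**2) = (7 + 547834)*(64*64) = 547841*4096 = 2243956736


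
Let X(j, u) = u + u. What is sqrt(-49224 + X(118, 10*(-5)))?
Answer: 2*I*sqrt(12331) ≈ 222.09*I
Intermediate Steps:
X(j, u) = 2*u
sqrt(-49224 + X(118, 10*(-5))) = sqrt(-49224 + 2*(10*(-5))) = sqrt(-49224 + 2*(-50)) = sqrt(-49224 - 100) = sqrt(-49324) = 2*I*sqrt(12331)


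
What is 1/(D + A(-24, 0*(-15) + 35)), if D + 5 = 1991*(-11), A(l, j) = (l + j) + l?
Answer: -1/21919 ≈ -4.5623e-5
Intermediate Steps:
A(l, j) = j + 2*l (A(l, j) = (j + l) + l = j + 2*l)
D = -21906 (D = -5 + 1991*(-11) = -5 - 21901 = -21906)
1/(D + A(-24, 0*(-15) + 35)) = 1/(-21906 + ((0*(-15) + 35) + 2*(-24))) = 1/(-21906 + ((0 + 35) - 48)) = 1/(-21906 + (35 - 48)) = 1/(-21906 - 13) = 1/(-21919) = -1/21919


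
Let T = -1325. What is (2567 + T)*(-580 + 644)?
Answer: 79488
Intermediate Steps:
(2567 + T)*(-580 + 644) = (2567 - 1325)*(-580 + 644) = 1242*64 = 79488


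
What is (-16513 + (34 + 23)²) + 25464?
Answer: 12200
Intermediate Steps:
(-16513 + (34 + 23)²) + 25464 = (-16513 + 57²) + 25464 = (-16513 + 3249) + 25464 = -13264 + 25464 = 12200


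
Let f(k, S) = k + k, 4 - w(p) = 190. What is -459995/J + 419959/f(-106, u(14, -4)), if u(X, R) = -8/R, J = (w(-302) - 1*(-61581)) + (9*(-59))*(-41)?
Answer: -17511914567/8815596 ≈ -1986.5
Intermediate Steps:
w(p) = -186 (w(p) = 4 - 1*190 = 4 - 190 = -186)
J = 83166 (J = (-186 - 1*(-61581)) + (9*(-59))*(-41) = (-186 + 61581) - 531*(-41) = 61395 + 21771 = 83166)
u(X, R) = -8/R
f(k, S) = 2*k
-459995/J + 419959/f(-106, u(14, -4)) = -459995/83166 + 419959/((2*(-106))) = -459995*1/83166 + 419959/(-212) = -459995/83166 + 419959*(-1/212) = -459995/83166 - 419959/212 = -17511914567/8815596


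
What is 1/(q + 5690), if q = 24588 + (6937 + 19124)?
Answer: 1/56339 ≈ 1.7750e-5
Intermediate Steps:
q = 50649 (q = 24588 + 26061 = 50649)
1/(q + 5690) = 1/(50649 + 5690) = 1/56339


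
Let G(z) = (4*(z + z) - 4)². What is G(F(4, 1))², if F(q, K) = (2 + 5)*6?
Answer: 12149330176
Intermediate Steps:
F(q, K) = 42 (F(q, K) = 7*6 = 42)
G(z) = (-4 + 8*z)² (G(z) = (4*(2*z) - 4)² = (8*z - 4)² = (-4 + 8*z)²)
G(F(4, 1))² = (16*(-1 + 2*42)²)² = (16*(-1 + 84)²)² = (16*83²)² = (16*6889)² = 110224² = 12149330176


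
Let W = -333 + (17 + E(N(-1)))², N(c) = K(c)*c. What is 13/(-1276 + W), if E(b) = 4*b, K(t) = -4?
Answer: -1/40 ≈ -0.025000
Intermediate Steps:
N(c) = -4*c
W = 756 (W = -333 + (17 + 4*(-4*(-1)))² = -333 + (17 + 4*4)² = -333 + (17 + 16)² = -333 + 33² = -333 + 1089 = 756)
13/(-1276 + W) = 13/(-1276 + 756) = 13/(-520) = 13*(-1/520) = -1/40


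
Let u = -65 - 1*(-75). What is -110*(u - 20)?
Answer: 1100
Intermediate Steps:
u = 10 (u = -65 + 75 = 10)
-110*(u - 20) = -110*(10 - 20) = -110*(-10) = 1100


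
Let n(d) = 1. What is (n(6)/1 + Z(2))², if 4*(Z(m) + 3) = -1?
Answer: 81/16 ≈ 5.0625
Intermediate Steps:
Z(m) = -13/4 (Z(m) = -3 + (¼)*(-1) = -3 - ¼ = -13/4)
(n(6)/1 + Z(2))² = (1/1 - 13/4)² = (1*1 - 13/4)² = (1 - 13/4)² = (-9/4)² = 81/16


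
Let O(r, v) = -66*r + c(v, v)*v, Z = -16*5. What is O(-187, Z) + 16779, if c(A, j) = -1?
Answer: 29201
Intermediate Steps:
Z = -80
O(r, v) = -v - 66*r (O(r, v) = -66*r - v = -v - 66*r)
O(-187, Z) + 16779 = (-1*(-80) - 66*(-187)) + 16779 = (80 + 12342) + 16779 = 12422 + 16779 = 29201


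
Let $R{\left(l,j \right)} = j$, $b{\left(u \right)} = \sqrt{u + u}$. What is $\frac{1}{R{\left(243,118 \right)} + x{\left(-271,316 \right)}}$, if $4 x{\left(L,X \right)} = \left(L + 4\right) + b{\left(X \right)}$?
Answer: $\frac{820}{41393} - \frac{8 \sqrt{158}}{41393} \approx 0.017381$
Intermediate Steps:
$b{\left(u \right)} = \sqrt{2} \sqrt{u}$ ($b{\left(u \right)} = \sqrt{2 u} = \sqrt{2} \sqrt{u}$)
$x{\left(L,X \right)} = 1 + \frac{L}{4} + \frac{\sqrt{2} \sqrt{X}}{4}$ ($x{\left(L,X \right)} = \frac{\left(L + 4\right) + \sqrt{2} \sqrt{X}}{4} = \frac{\left(4 + L\right) + \sqrt{2} \sqrt{X}}{4} = \frac{4 + L + \sqrt{2} \sqrt{X}}{4} = 1 + \frac{L}{4} + \frac{\sqrt{2} \sqrt{X}}{4}$)
$\frac{1}{R{\left(243,118 \right)} + x{\left(-271,316 \right)}} = \frac{1}{118 + \left(1 + \frac{1}{4} \left(-271\right) + \frac{\sqrt{2} \sqrt{316}}{4}\right)} = \frac{1}{118 + \left(1 - \frac{271}{4} + \frac{\sqrt{2} \cdot 2 \sqrt{79}}{4}\right)} = \frac{1}{118 + \left(1 - \frac{271}{4} + \frac{\sqrt{158}}{2}\right)} = \frac{1}{118 - \left(\frac{267}{4} - \frac{\sqrt{158}}{2}\right)} = \frac{1}{\frac{205}{4} + \frac{\sqrt{158}}{2}}$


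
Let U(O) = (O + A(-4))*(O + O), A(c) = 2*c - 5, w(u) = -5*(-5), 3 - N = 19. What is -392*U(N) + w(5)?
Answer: -363751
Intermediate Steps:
N = -16 (N = 3 - 1*19 = 3 - 19 = -16)
w(u) = 25
A(c) = -5 + 2*c
U(O) = 2*O*(-13 + O) (U(O) = (O + (-5 + 2*(-4)))*(O + O) = (O + (-5 - 8))*(2*O) = (O - 13)*(2*O) = (-13 + O)*(2*O) = 2*O*(-13 + O))
-392*U(N) + w(5) = -784*(-16)*(-13 - 16) + 25 = -784*(-16)*(-29) + 25 = -392*928 + 25 = -363776 + 25 = -363751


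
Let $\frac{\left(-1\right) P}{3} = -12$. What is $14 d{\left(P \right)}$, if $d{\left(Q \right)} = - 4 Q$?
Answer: $-2016$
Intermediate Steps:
$P = 36$ ($P = \left(-3\right) \left(-12\right) = 36$)
$14 d{\left(P \right)} = 14 \left(\left(-4\right) 36\right) = 14 \left(-144\right) = -2016$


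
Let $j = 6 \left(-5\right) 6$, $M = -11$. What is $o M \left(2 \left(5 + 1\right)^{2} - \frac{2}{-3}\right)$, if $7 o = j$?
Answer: $\frac{143880}{7} \approx 20554.0$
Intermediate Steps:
$j = -180$ ($j = \left(-30\right) 6 = -180$)
$o = - \frac{180}{7}$ ($o = \frac{1}{7} \left(-180\right) = - \frac{180}{7} \approx -25.714$)
$o M \left(2 \left(5 + 1\right)^{2} - \frac{2}{-3}\right) = \left(- \frac{180}{7}\right) \left(-11\right) \left(2 \left(5 + 1\right)^{2} - \frac{2}{-3}\right) = \frac{1980 \left(2 \cdot 6^{2} - - \frac{2}{3}\right)}{7} = \frac{1980 \left(2 \cdot 36 + \frac{2}{3}\right)}{7} = \frac{1980 \left(72 + \frac{2}{3}\right)}{7} = \frac{1980}{7} \cdot \frac{218}{3} = \frac{143880}{7}$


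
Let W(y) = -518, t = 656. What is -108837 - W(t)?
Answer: -108319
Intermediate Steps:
-108837 - W(t) = -108837 - 1*(-518) = -108837 + 518 = -108319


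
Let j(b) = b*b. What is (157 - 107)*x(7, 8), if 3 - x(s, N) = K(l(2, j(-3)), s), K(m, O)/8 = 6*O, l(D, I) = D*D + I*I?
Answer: -16650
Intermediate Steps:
j(b) = b²
l(D, I) = D² + I²
K(m, O) = 48*O (K(m, O) = 8*(6*O) = 48*O)
x(s, N) = 3 - 48*s
(157 - 107)*x(7, 8) = (157 - 107)*(3 - 48*7) = 50*(3 - 336) = 50*(-333) = -16650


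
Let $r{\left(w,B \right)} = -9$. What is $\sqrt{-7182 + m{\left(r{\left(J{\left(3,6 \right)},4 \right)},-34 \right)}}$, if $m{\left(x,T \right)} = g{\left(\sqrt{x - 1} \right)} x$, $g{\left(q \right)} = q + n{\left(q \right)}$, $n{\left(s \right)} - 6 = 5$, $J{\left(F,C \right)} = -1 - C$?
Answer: $3 \sqrt{-809 - i \sqrt{10}} \approx 0.16677 - 85.329 i$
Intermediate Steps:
$n{\left(s \right)} = 11$ ($n{\left(s \right)} = 6 + 5 = 11$)
$g{\left(q \right)} = 11 + q$ ($g{\left(q \right)} = q + 11 = 11 + q$)
$m{\left(x,T \right)} = x \left(11 + \sqrt{-1 + x}\right)$ ($m{\left(x,T \right)} = \left(11 + \sqrt{x - 1}\right) x = \left(11 + \sqrt{-1 + x}\right) x = x \left(11 + \sqrt{-1 + x}\right)$)
$\sqrt{-7182 + m{\left(r{\left(J{\left(3,6 \right)},4 \right)},-34 \right)}} = \sqrt{-7182 - 9 \left(11 + \sqrt{-1 - 9}\right)} = \sqrt{-7182 - 9 \left(11 + \sqrt{-10}\right)} = \sqrt{-7182 - 9 \left(11 + i \sqrt{10}\right)} = \sqrt{-7182 - \left(99 + 9 i \sqrt{10}\right)} = \sqrt{-7281 - 9 i \sqrt{10}}$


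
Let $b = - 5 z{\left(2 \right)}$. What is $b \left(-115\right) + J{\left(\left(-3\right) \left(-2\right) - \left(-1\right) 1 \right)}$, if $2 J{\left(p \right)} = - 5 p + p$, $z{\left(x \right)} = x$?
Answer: $1136$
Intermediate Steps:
$b = -10$ ($b = \left(-5\right) 2 = -10$)
$J{\left(p \right)} = - 2 p$ ($J{\left(p \right)} = \frac{- 5 p + p}{2} = \frac{\left(-4\right) p}{2} = - 2 p$)
$b \left(-115\right) + J{\left(\left(-3\right) \left(-2\right) - \left(-1\right) 1 \right)} = \left(-10\right) \left(-115\right) - 2 \left(\left(-3\right) \left(-2\right) - \left(-1\right) 1\right) = 1150 - 2 \left(6 - -1\right) = 1150 - 2 \left(6 + 1\right) = 1150 - 14 = 1136$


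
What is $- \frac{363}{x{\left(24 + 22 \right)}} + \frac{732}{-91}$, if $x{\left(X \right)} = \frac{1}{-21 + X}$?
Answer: $- \frac{826557}{91} \approx -9083.0$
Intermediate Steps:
$- \frac{363}{x{\left(24 + 22 \right)}} + \frac{732}{-91} = - \frac{363}{\frac{1}{-21 + \left(24 + 22\right)}} + \frac{732}{-91} = - \frac{363}{\frac{1}{-21 + 46}} + 732 \left(- \frac{1}{91}\right) = - \frac{363}{\frac{1}{25}} - \frac{732}{91} = - 363 \frac{1}{\frac{1}{25}} - \frac{732}{91} = \left(-363\right) 25 - \frac{732}{91} = -9075 - \frac{732}{91} = - \frac{826557}{91}$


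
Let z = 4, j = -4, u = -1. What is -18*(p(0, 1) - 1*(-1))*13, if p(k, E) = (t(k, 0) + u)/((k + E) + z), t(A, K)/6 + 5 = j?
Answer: 2340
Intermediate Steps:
t(A, K) = -54 (t(A, K) = -30 + 6*(-4) = -30 - 24 = -54)
p(k, E) = -55/(4 + E + k) (p(k, E) = (-54 - 1)/((k + E) + 4) = -55/((E + k) + 4) = -55/(4 + E + k))
-18*(p(0, 1) - 1*(-1))*13 = -18*(-55/(4 + 1 + 0) - 1*(-1))*13 = -18*(-55/5 + 1)*13 = -18*(-55*⅕ + 1)*13 = -18*(-11 + 1)*13 = -18*(-10)*13 = 180*13 = 2340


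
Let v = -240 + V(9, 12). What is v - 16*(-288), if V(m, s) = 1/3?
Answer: 13105/3 ≈ 4368.3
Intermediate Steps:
V(m, s) = 1/3
v = -719/3 (v = -240 + 1/3 = -719/3 ≈ -239.67)
v - 16*(-288) = -719/3 - 16*(-288) = -719/3 + 4608 = 13105/3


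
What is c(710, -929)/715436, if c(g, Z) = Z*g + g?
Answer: -164720/178859 ≈ -0.92095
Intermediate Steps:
c(g, Z) = g + Z*g
c(710, -929)/715436 = (710*(1 - 929))/715436 = (710*(-928))*(1/715436) = -658880*1/715436 = -164720/178859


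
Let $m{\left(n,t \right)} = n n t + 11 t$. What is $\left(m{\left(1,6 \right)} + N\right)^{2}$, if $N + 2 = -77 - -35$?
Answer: $784$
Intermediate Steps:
$m{\left(n,t \right)} = 11 t + t n^{2}$ ($m{\left(n,t \right)} = n^{2} t + 11 t = t n^{2} + 11 t = 11 t + t n^{2}$)
$N = -44$ ($N = -2 - 42 = -44$)
$\left(m{\left(1,6 \right)} + N\right)^{2} = \left(6 \left(11 + 1^{2}\right) - 44\right)^{2} = \left(6 \left(11 + 1\right) - 44\right)^{2} = \left(6 \cdot 12 - 44\right)^{2} = \left(72 - 44\right)^{2} = 28^{2} = 784$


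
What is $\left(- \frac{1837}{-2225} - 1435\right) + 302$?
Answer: $- \frac{2519088}{2225} \approx -1132.2$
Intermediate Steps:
$\left(- \frac{1837}{-2225} - 1435\right) + 302 = \left(\left(-1837\right) \left(- \frac{1}{2225}\right) - 1435\right) + 302 = \left(\frac{1837}{2225} - 1435\right) + 302 = - \frac{3191038}{2225} + 302 = - \frac{2519088}{2225}$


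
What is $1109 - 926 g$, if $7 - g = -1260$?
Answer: $-1172133$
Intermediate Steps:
$g = 1267$ ($g = 7 - -1260 = 7 + 1260 = 1267$)
$1109 - 926 g = 1109 - 1173242 = -1172133$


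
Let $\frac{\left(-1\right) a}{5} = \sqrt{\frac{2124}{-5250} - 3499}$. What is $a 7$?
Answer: $- \frac{i \sqrt{107169265}}{5} \approx - 2070.5 i$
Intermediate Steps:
$a = - \frac{i \sqrt{107169265}}{35}$ ($a = - 5 \sqrt{\frac{2124}{-5250} - 3499} = - 5 \sqrt{2124 \left(- \frac{1}{5250}\right) - 3499} = - 5 \sqrt{- \frac{354}{875} - 3499} = - 5 \sqrt{- \frac{3061979}{875}} = - 5 \frac{i \sqrt{107169265}}{175} = - \frac{i \sqrt{107169265}}{35} \approx - 295.78 i$)
$a 7 = - \frac{i \sqrt{107169265}}{35} \cdot 7 = - \frac{i \sqrt{107169265}}{5}$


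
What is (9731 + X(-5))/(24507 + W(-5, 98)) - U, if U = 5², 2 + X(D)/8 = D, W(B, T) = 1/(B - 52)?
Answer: -799325/32486 ≈ -24.605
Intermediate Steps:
W(B, T) = 1/(-52 + B)
X(D) = -16 + 8*D
U = 25
(9731 + X(-5))/(24507 + W(-5, 98)) - U = (9731 + (-16 + 8*(-5)))/(24507 + 1/(-52 - 5)) - 1*25 = (9731 + (-16 - 40))/(24507 + 1/(-57)) - 25 = (9731 - 56)/(24507 - 1/57) - 25 = 9675/(1396898/57) - 25 = 9675*(57/1396898) - 25 = 12825/32486 - 25 = -799325/32486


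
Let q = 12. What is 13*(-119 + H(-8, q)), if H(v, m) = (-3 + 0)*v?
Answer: -1235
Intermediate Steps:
H(v, m) = -3*v
13*(-119 + H(-8, q)) = 13*(-119 - 3*(-8)) = 13*(-119 + 24) = 13*(-95) = -1235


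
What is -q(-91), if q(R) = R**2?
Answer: -8281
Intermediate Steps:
-q(-91) = -1*(-91)**2 = -1*8281 = -8281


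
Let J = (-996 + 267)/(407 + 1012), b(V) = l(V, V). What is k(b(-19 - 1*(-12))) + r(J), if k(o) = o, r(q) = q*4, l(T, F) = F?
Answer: -4283/473 ≈ -9.0550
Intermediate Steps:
b(V) = V
J = -243/473 (J = -729/1419 = -729*1/1419 = -243/473 ≈ -0.51374)
r(q) = 4*q
k(b(-19 - 1*(-12))) + r(J) = (-19 - 1*(-12)) + 4*(-243/473) = (-19 + 12) - 972/473 = -7 - 972/473 = -4283/473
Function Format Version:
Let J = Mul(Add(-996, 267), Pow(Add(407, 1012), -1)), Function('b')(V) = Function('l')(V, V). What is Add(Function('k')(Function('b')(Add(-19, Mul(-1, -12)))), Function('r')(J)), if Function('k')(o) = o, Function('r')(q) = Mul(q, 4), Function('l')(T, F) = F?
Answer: Rational(-4283, 473) ≈ -9.0550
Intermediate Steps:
Function('b')(V) = V
J = Rational(-243, 473) (J = Mul(-729, Pow(1419, -1)) = Mul(-729, Rational(1, 1419)) = Rational(-243, 473) ≈ -0.51374)
Function('r')(q) = Mul(4, q)
Add(Function('k')(Function('b')(Add(-19, Mul(-1, -12)))), Function('r')(J)) = Add(Add(-19, Mul(-1, -12)), Mul(4, Rational(-243, 473))) = Add(Add(-19, 12), Rational(-972, 473)) = Add(-7, Rational(-972, 473)) = Rational(-4283, 473)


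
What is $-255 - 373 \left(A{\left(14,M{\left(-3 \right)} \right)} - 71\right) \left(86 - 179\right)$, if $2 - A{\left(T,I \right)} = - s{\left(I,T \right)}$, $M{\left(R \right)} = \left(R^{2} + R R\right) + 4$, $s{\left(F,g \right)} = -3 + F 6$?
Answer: $2081085$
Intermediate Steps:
$s{\left(F,g \right)} = -3 + 6 F$
$M{\left(R \right)} = 4 + 2 R^{2}$ ($M{\left(R \right)} = \left(R^{2} + R^{2}\right) + 4 = 2 R^{2} + 4 = 4 + 2 R^{2}$)
$A{\left(T,I \right)} = -1 + 6 I$ ($A{\left(T,I \right)} = 2 - - (-3 + 6 I) = 2 - \left(3 - 6 I\right) = 2 + \left(-3 + 6 I\right) = -1 + 6 I$)
$-255 - 373 \left(A{\left(14,M{\left(-3 \right)} \right)} - 71\right) \left(86 - 179\right) = -255 - 373 \left(\left(-1 + 6 \left(4 + 2 \left(-3\right)^{2}\right)\right) - 71\right) \left(86 - 179\right) = -255 - 373 \left(\left(-1 + 6 \left(4 + 2 \cdot 9\right)\right) - 71\right) \left(-93\right) = -255 - 373 \left(\left(-1 + 6 \left(4 + 18\right)\right) - 71\right) \left(-93\right) = -255 - 373 \left(\left(-1 + 6 \cdot 22\right) - 71\right) \left(-93\right) = -255 - 373 \left(\left(-1 + 132\right) - 71\right) \left(-93\right) = -255 - 373 \left(131 - 71\right) \left(-93\right) = -255 - 373 \cdot 60 \left(-93\right) = -255 - -2081340 = -255 + 2081340 = 2081085$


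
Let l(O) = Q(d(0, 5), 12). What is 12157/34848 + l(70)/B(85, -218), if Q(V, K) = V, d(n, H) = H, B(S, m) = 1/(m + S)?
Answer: -23161763/34848 ≈ -664.65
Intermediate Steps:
B(S, m) = 1/(S + m)
l(O) = 5
12157/34848 + l(70)/B(85, -218) = 12157/34848 + 5/(1/(85 - 218)) = 12157*(1/34848) + 5/(1/(-133)) = 12157/34848 + 5/(-1/133) = 12157/34848 + 5*(-133) = 12157/34848 - 665 = -23161763/34848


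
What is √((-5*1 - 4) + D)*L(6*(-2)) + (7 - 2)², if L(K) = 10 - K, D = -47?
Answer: 25 + 44*I*√14 ≈ 25.0 + 164.63*I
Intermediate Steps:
√((-5*1 - 4) + D)*L(6*(-2)) + (7 - 2)² = √((-5*1 - 4) - 47)*(10 - 6*(-2)) + (7 - 2)² = √((-5 - 4) - 47)*(10 - 1*(-12)) + 5² = √(-9 - 47)*(10 + 12) + 25 = √(-56)*22 + 25 = (2*I*√14)*22 + 25 = 44*I*√14 + 25 = 25 + 44*I*√14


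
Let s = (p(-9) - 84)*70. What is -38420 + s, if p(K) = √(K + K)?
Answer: -44300 + 210*I*√2 ≈ -44300.0 + 296.98*I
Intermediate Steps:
p(K) = √2*√K (p(K) = √(2*K) = √2*√K)
s = -5880 + 210*I*√2 (s = (√2*√(-9) - 84)*70 = (√2*(3*I) - 84)*70 = (3*I*√2 - 84)*70 = (-84 + 3*I*√2)*70 = -5880 + 210*I*√2 ≈ -5880.0 + 296.98*I)
-38420 + s = -38420 + (-5880 + 210*I*√2) = -44300 + 210*I*√2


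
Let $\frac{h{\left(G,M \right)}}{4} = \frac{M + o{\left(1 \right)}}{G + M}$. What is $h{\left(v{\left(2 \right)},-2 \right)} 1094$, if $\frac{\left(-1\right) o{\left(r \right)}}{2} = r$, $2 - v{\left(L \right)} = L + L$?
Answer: $4376$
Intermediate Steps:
$v{\left(L \right)} = 2 - 2 L$ ($v{\left(L \right)} = 2 - \left(L + L\right) = 2 - 2 L$)
$o{\left(r \right)} = - 2 r$
$h{\left(G,M \right)} = \frac{4 \left(-2 + M\right)}{G + M}$ ($h{\left(G,M \right)} = 4 \frac{M - 2}{G + M} = 4 \frac{-2 + M}{G + M} = \frac{4 \left(-2 + M\right)}{G + M}$)
$h{\left(v{\left(2 \right)},-2 \right)} 1094 = \frac{4 \left(-2 - 2\right)}{\left(2 - 4\right) - 2} \cdot 1094 = 4 \frac{1}{\left(2 - 4\right) - 2} \left(-4\right) 1094 = 4 \frac{1}{-2 - 2} \left(-4\right) 1094 = 4 \frac{1}{-4} \left(-4\right) 1094 = 4 \left(- \frac{1}{4}\right) \left(-4\right) 1094 = 4 \cdot 1094 = 4376$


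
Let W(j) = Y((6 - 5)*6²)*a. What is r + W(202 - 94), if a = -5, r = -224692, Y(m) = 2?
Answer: -224702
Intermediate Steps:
W(j) = -10 (W(j) = 2*(-5) = -10)
r + W(202 - 94) = -224692 - 10 = -224702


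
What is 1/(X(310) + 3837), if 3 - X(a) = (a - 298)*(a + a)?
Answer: -1/3600 ≈ -0.00027778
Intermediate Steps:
X(a) = 3 - 2*a*(-298 + a) (X(a) = 3 - (a - 298)*(a + a) = 3 - (-298 + a)*2*a = 3 - 2*a*(-298 + a))
1/(X(310) + 3837) = 1/((3 - 2*310² + 596*310) + 3837) = 1/((3 - 2*96100 + 184760) + 3837) = 1/((3 - 192200 + 184760) + 3837) = 1/(-7437 + 3837) = 1/(-3600) = -1/3600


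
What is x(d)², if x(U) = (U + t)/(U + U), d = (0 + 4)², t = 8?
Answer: 9/16 ≈ 0.56250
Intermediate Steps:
d = 16 (d = 4² = 16)
x(U) = (8 + U)/(2*U) (x(U) = (U + 8)/(U + U) = (8 + U)/((2*U)) = (8 + U)*(1/(2*U)) = (8 + U)/(2*U))
x(d)² = ((½)*(8 + 16)/16)² = ((½)*(1/16)*24)² = (¾)² = 9/16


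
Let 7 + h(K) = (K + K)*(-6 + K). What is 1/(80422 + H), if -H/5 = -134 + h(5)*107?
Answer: 1/90187 ≈ 1.1088e-5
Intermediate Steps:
h(K) = -7 + 2*K*(-6 + K) (h(K) = -7 + (K + K)*(-6 + K) = -7 + (2*K)*(-6 + K) = -7 + 2*K*(-6 + K))
H = 9765 (H = -5*(-134 + (-7 - 12*5 + 2*5**2)*107) = -5*(-134 + (-7 - 60 + 2*25)*107) = -5*(-134 + (-7 - 60 + 50)*107) = -5*(-134 - 17*107) = -5*(-134 - 1819) = -5*(-1953) = 9765)
1/(80422 + H) = 1/(80422 + 9765) = 1/90187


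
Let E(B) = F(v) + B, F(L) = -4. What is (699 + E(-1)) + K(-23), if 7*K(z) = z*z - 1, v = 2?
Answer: 5386/7 ≈ 769.43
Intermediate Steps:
E(B) = -4 + B
K(z) = -1/7 + z**2/7 (K(z) = (z*z - 1)/7 = (z**2 - 1)/7 = (-1 + z**2)/7 = -1/7 + z**2/7)
(699 + E(-1)) + K(-23) = (699 + (-4 - 1)) + (-1/7 + (1/7)*(-23)**2) = (699 - 5) + (-1/7 + (1/7)*529) = 694 + (-1/7 + 529/7) = 694 + 528/7 = 5386/7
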